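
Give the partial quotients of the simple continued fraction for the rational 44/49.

Run the Euclidean algorithm on 44 and 49; the successive quotients are the partial quotients a_0, a_1, ... (each step inverts the fractional part left over by the previous one):
  44 = 0*49 + 44, so a_0 = 0.
  49 = 1*44 + 5, so a_1 = 1.
  44 = 8*5 + 4, so a_2 = 8.
  5 = 1*4 + 1, so a_3 = 1.
  4 = 4*1 + 0, so a_4 = 4.
The remainder reaches 0 after 5 divisions, so the expansion has 5 partial quotients, read off in order.

[0; 1, 8, 1, 4]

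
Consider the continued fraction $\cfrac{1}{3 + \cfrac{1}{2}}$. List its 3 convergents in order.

0/1, 1/3, 2/7

Using the convergent recurrence p_i = a_i*p_{i-1} + p_{i-2}, q_i = a_i*q_{i-1} + q_{i-2} with p_{-2}=0, p_{-1}=1, q_{-2}=1, q_{-1}=0:
  i=0: a_0=0, p_0 = 0*1 + 0 = 0, q_0 = 0*0 + 1 = 1.
  i=1: a_1=3, p_1 = 3*0 + 1 = 1, q_1 = 3*1 + 0 = 3.
  i=2: a_2=2, p_2 = 2*1 + 0 = 2, q_2 = 2*3 + 1 = 7.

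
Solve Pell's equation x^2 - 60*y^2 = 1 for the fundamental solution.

First expand sqrt(60) as a continued fraction. With x_i = (sqrt(60) + m_i)/d_i and (m_0, d_0) = (0, 1): a_0 = floor(sqrt(60)) = 7, since 7^2 = 49 <= 60 < 64 = 8^2.
Iterate m_{i+1} = d_i*a_i - m_i, d_{i+1} = (60 - m_{i+1}^2)/d_i, a_{i+1} = floor((a_0 + m_{i+1})/d_{i+1}):
  m_1 = 1*7 - 0 = 7, d_1 = (60 - 7^2)/1 = 11/1 = 11, a_1 = floor((7 + 7)/11) = 1.
  m_2 = 11*1 - 7 = 4, d_2 = (60 - 4^2)/11 = 44/11 = 4, a_2 = floor((7 + 4)/4) = 2.
  m_3 = 4*2 - 4 = 4, d_3 = (60 - 4^2)/4 = 44/4 = 11, a_3 = floor((7 + 4)/11) = 1.
  m_4 = 11*1 - 4 = 7, d_4 = (60 - 7^2)/11 = 11/11 = 1, a_4 = floor((7 + 7)/1) = 14.
  m_5 = 1*14 - 7 = 7, d_5 = (60 - 7^2)/1 = 11/1 = 11: (m_5, d_5) = (m_1, d_1) = (7, 11), so from here the quotients repeat a_1, ..., a_4; the period length is 4.
So sqrt(60) = [7; (1, 2, 1, 14)] with period length k = 4.
k is even, so the fundamental solution of x^2 - 60y^2 = 1 is (p_{k-1}, q_{k-1}) = (p_3, q_3); compute convergents through index 3.
Convergents (p_i = a_i*p_{i-1} + p_{i-2}, q_i = a_i*q_{i-1} + q_{i-2} with p_{-2}=0, p_{-1}=1, q_{-2}=1, q_{-1}=0):
  i=0: a_0=7, p_0 = 7*1 + 0 = 7, q_0 = 7*0 + 1 = 1.
  i=1: a_1=1, p_1 = 1*7 + 1 = 8, q_1 = 1*1 + 0 = 1.
  i=2: a_2=2, p_2 = 2*8 + 7 = 23, q_2 = 2*1 + 1 = 3.
  i=3: a_3=1, p_3 = 1*23 + 8 = 31, q_3 = 1*3 + 1 = 4.
Check: 31^2 - 60*4^2 = 961 - 960 = 1, so (x, y) = (31, 4) solves the equation, and by the theorem it is the least positive solution.

(x, y) = (31, 4)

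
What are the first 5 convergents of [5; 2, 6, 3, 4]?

5/1, 11/2, 71/13, 224/41, 967/177

Using the convergent recurrence p_i = a_i*p_{i-1} + p_{i-2}, q_i = a_i*q_{i-1} + q_{i-2} with p_{-2}=0, p_{-1}=1, q_{-2}=1, q_{-1}=0:
  i=0: a_0=5, p_0 = 5*1 + 0 = 5, q_0 = 5*0 + 1 = 1.
  i=1: a_1=2, p_1 = 2*5 + 1 = 11, q_1 = 2*1 + 0 = 2.
  i=2: a_2=6, p_2 = 6*11 + 5 = 71, q_2 = 6*2 + 1 = 13.
  i=3: a_3=3, p_3 = 3*71 + 11 = 224, q_3 = 3*13 + 2 = 41.
  i=4: a_4=4, p_4 = 4*224 + 71 = 967, q_4 = 4*41 + 13 = 177.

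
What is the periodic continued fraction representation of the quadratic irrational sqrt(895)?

Write x_i = (sqrt(895) + m_i)/d_i with (m_0, d_0) = (0, 1). a_0 = floor(sqrt(895)) = 29, since 29^2 = 841 <= 895 < 900 = 30^2.
Iterate m_{i+1} = d_i*a_i - m_i, d_{i+1} = (895 - m_{i+1}^2)/d_i, a_{i+1} = floor((a_0 + m_{i+1})/d_{i+1}):
  m_1 = 1*29 - 0 = 29, d_1 = (895 - 29^2)/1 = 54/1 = 54, a_1 = floor((29 + 29)/54) = 1.
  m_2 = 54*1 - 29 = 25, d_2 = (895 - 25^2)/54 = 270/54 = 5, a_2 = floor((29 + 25)/5) = 10.
  m_3 = 5*10 - 25 = 25, d_3 = (895 - 25^2)/5 = 270/5 = 54, a_3 = floor((29 + 25)/54) = 1.
  m_4 = 54*1 - 25 = 29, d_4 = (895 - 29^2)/54 = 54/54 = 1, a_4 = floor((29 + 29)/1) = 58.
  m_5 = 1*58 - 29 = 29, d_5 = (895 - 29^2)/1 = 54/1 = 54: (m_5, d_5) = (m_1, d_1) = (29, 54), so from here the quotients repeat a_1, ..., a_4; the period length is 4.
Hence the expansion of sqrt(895) is a_0 = 29 followed by the repeating block 1, 10, 1, 58 (period 4).

[29; (1, 10, 1, 58)]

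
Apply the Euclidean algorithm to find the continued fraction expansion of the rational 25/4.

Run the Euclidean algorithm on 25 and 4; the successive quotients are the partial quotients a_0, a_1, ... (each step inverts the fractional part left over by the previous one):
  25 = 6*4 + 1, so a_0 = 6.
  4 = 4*1 + 0, so a_1 = 4.
The remainder reaches 0 after 2 divisions, so the expansion has 2 partial quotients, read off in order.

[6; 4]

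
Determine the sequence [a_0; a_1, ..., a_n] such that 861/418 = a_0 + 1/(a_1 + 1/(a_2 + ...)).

[2; 16, 1, 2, 1, 1, 3]

Run the Euclidean algorithm on 861 and 418; the successive quotients are the partial quotients a_0, a_1, ... (each step inverts the fractional part left over by the previous one):
  861 = 2*418 + 25, so a_0 = 2.
  418 = 16*25 + 18, so a_1 = 16.
  25 = 1*18 + 7, so a_2 = 1.
  18 = 2*7 + 4, so a_3 = 2.
  7 = 1*4 + 3, so a_4 = 1.
  4 = 1*3 + 1, so a_5 = 1.
  3 = 3*1 + 0, so a_6 = 3.
The remainder reaches 0 after 7 divisions, so the expansion has 7 partial quotients, read off in order.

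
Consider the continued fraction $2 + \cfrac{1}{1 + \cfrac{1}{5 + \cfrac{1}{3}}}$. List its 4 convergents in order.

2/1, 3/1, 17/6, 54/19

Using the convergent recurrence p_i = a_i*p_{i-1} + p_{i-2}, q_i = a_i*q_{i-1} + q_{i-2} with p_{-2}=0, p_{-1}=1, q_{-2}=1, q_{-1}=0:
  i=0: a_0=2, p_0 = 2*1 + 0 = 2, q_0 = 2*0 + 1 = 1.
  i=1: a_1=1, p_1 = 1*2 + 1 = 3, q_1 = 1*1 + 0 = 1.
  i=2: a_2=5, p_2 = 5*3 + 2 = 17, q_2 = 5*1 + 1 = 6.
  i=3: a_3=3, p_3 = 3*17 + 3 = 54, q_3 = 3*6 + 1 = 19.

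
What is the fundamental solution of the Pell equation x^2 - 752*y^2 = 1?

First expand sqrt(752) as a continued fraction. With x_i = (sqrt(752) + m_i)/d_i and (m_0, d_0) = (0, 1): a_0 = floor(sqrt(752)) = 27, since 27^2 = 729 <= 752 < 784 = 28^2.
Iterate m_{i+1} = d_i*a_i - m_i, d_{i+1} = (752 - m_{i+1}^2)/d_i, a_{i+1} = floor((a_0 + m_{i+1})/d_{i+1}):
  m_1 = 1*27 - 0 = 27, d_1 = (752 - 27^2)/1 = 23/1 = 23, a_1 = floor((27 + 27)/23) = 2.
  m_2 = 23*2 - 27 = 19, d_2 = (752 - 19^2)/23 = 391/23 = 17, a_2 = floor((27 + 19)/17) = 2.
  m_3 = 17*2 - 19 = 15, d_3 = (752 - 15^2)/17 = 527/17 = 31, a_3 = floor((27 + 15)/31) = 1.
  m_4 = 31*1 - 15 = 16, d_4 = (752 - 16^2)/31 = 496/31 = 16, a_4 = floor((27 + 16)/16) = 2.
  m_5 = 16*2 - 16 = 16, d_5 = (752 - 16^2)/16 = 496/16 = 31, a_5 = floor((27 + 16)/31) = 1.
  m_6 = 31*1 - 16 = 15, d_6 = (752 - 15^2)/31 = 527/31 = 17, a_6 = floor((27 + 15)/17) = 2.
  m_7 = 17*2 - 15 = 19, d_7 = (752 - 19^2)/17 = 391/17 = 23, a_7 = floor((27 + 19)/23) = 2.
  m_8 = 23*2 - 19 = 27, d_8 = (752 - 27^2)/23 = 23/23 = 1, a_8 = floor((27 + 27)/1) = 54.
  m_9 = 1*54 - 27 = 27, d_9 = (752 - 27^2)/1 = 23/1 = 23: (m_9, d_9) = (m_1, d_1) = (27, 23), so from here the quotients repeat a_1, ..., a_8; the period length is 8.
So sqrt(752) = [27; (2, 2, 1, 2, 1, 2, 2, 54)] with period length k = 8.
k is even, so the fundamental solution of x^2 - 752y^2 = 1 is (p_{k-1}, q_{k-1}) = (p_7, q_7); compute convergents through index 7.
Convergents (p_i = a_i*p_{i-1} + p_{i-2}, q_i = a_i*q_{i-1} + q_{i-2} with p_{-2}=0, p_{-1}=1, q_{-2}=1, q_{-1}=0):
  i=0: a_0=27, p_0 = 27*1 + 0 = 27, q_0 = 27*0 + 1 = 1.
  i=1: a_1=2, p_1 = 2*27 + 1 = 55, q_1 = 2*1 + 0 = 2.
  i=2: a_2=2, p_2 = 2*55 + 27 = 137, q_2 = 2*2 + 1 = 5.
  i=3: a_3=1, p_3 = 1*137 + 55 = 192, q_3 = 1*5 + 2 = 7.
  i=4: a_4=2, p_4 = 2*192 + 137 = 521, q_4 = 2*7 + 5 = 19.
  i=5: a_5=1, p_5 = 1*521 + 192 = 713, q_5 = 1*19 + 7 = 26.
  i=6: a_6=2, p_6 = 2*713 + 521 = 1947, q_6 = 2*26 + 19 = 71.
  i=7: a_7=2, p_7 = 2*1947 + 713 = 4607, q_7 = 2*71 + 26 = 168.
Check: 4607^2 - 752*168^2 = 21224449 - 21224448 = 1, so (x, y) = (4607, 168) solves the equation, and by the theorem it is the least positive solution.

(x, y) = (4607, 168)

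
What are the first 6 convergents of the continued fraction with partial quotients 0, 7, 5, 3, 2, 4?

Using the convergent recurrence p_i = a_i*p_{i-1} + p_{i-2}, q_i = a_i*q_{i-1} + q_{i-2} with p_{-2}=0, p_{-1}=1, q_{-2}=1, q_{-1}=0:
  i=0: a_0=0, p_0 = 0*1 + 0 = 0, q_0 = 0*0 + 1 = 1.
  i=1: a_1=7, p_1 = 7*0 + 1 = 1, q_1 = 7*1 + 0 = 7.
  i=2: a_2=5, p_2 = 5*1 + 0 = 5, q_2 = 5*7 + 1 = 36.
  i=3: a_3=3, p_3 = 3*5 + 1 = 16, q_3 = 3*36 + 7 = 115.
  i=4: a_4=2, p_4 = 2*16 + 5 = 37, q_4 = 2*115 + 36 = 266.
  i=5: a_5=4, p_5 = 4*37 + 16 = 164, q_5 = 4*266 + 115 = 1179.

0/1, 1/7, 5/36, 16/115, 37/266, 164/1179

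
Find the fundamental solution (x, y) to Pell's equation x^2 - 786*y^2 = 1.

(x, y) = (785, 28)

First expand sqrt(786) as a continued fraction. With x_i = (sqrt(786) + m_i)/d_i and (m_0, d_0) = (0, 1): a_0 = floor(sqrt(786)) = 28, since 28^2 = 784 <= 786 < 841 = 29^2.
Iterate m_{i+1} = d_i*a_i - m_i, d_{i+1} = (786 - m_{i+1}^2)/d_i, a_{i+1} = floor((a_0 + m_{i+1})/d_{i+1}):
  m_1 = 1*28 - 0 = 28, d_1 = (786 - 28^2)/1 = 2/1 = 2, a_1 = floor((28 + 28)/2) = 28.
  m_2 = 2*28 - 28 = 28, d_2 = (786 - 28^2)/2 = 2/2 = 1, a_2 = floor((28 + 28)/1) = 56.
  m_3 = 1*56 - 28 = 28, d_3 = (786 - 28^2)/1 = 2/1 = 2: (m_3, d_3) = (m_1, d_1) = (28, 2), so from here the quotients repeat a_1, a_2; the period length is 2.
So sqrt(786) = [28; (28, 56)] with period length k = 2.
k is even, so the fundamental solution of x^2 - 786y^2 = 1 is (p_{k-1}, q_{k-1}) = (p_1, q_1); compute convergents through index 1.
Convergents (p_i = a_i*p_{i-1} + p_{i-2}, q_i = a_i*q_{i-1} + q_{i-2} with p_{-2}=0, p_{-1}=1, q_{-2}=1, q_{-1}=0):
  i=0: a_0=28, p_0 = 28*1 + 0 = 28, q_0 = 28*0 + 1 = 1.
  i=1: a_1=28, p_1 = 28*28 + 1 = 785, q_1 = 28*1 + 0 = 28.
Check: 785^2 - 786*28^2 = 616225 - 616224 = 1, so (x, y) = (785, 28) solves the equation, and by the theorem it is the least positive solution.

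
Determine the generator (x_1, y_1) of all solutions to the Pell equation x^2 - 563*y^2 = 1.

First expand sqrt(563) as a continued fraction. With x_i = (sqrt(563) + m_i)/d_i and (m_0, d_0) = (0, 1): a_0 = floor(sqrt(563)) = 23, since 23^2 = 529 <= 563 < 576 = 24^2.
Iterate m_{i+1} = d_i*a_i - m_i, d_{i+1} = (563 - m_{i+1}^2)/d_i, a_{i+1} = floor((a_0 + m_{i+1})/d_{i+1}):
  m_1 = 1*23 - 0 = 23, d_1 = (563 - 23^2)/1 = 34/1 = 34, a_1 = floor((23 + 23)/34) = 1.
  m_2 = 34*1 - 23 = 11, d_2 = (563 - 11^2)/34 = 442/34 = 13, a_2 = floor((23 + 11)/13) = 2.
  m_3 = 13*2 - 11 = 15, d_3 = (563 - 15^2)/13 = 338/13 = 26, a_3 = floor((23 + 15)/26) = 1.
  m_4 = 26*1 - 15 = 11, d_4 = (563 - 11^2)/26 = 442/26 = 17, a_4 = floor((23 + 11)/17) = 2.
  m_5 = 17*2 - 11 = 23, d_5 = (563 - 23^2)/17 = 34/17 = 2, a_5 = floor((23 + 23)/2) = 23.
  m_6 = 2*23 - 23 = 23, d_6 = (563 - 23^2)/2 = 34/2 = 17, a_6 = floor((23 + 23)/17) = 2.
  m_7 = 17*2 - 23 = 11, d_7 = (563 - 11^2)/17 = 442/17 = 26, a_7 = floor((23 + 11)/26) = 1.
  m_8 = 26*1 - 11 = 15, d_8 = (563 - 15^2)/26 = 338/26 = 13, a_8 = floor((23 + 15)/13) = 2.
  m_9 = 13*2 - 15 = 11, d_9 = (563 - 11^2)/13 = 442/13 = 34, a_9 = floor((23 + 11)/34) = 1.
  m_10 = 34*1 - 11 = 23, d_10 = (563 - 23^2)/34 = 34/34 = 1, a_10 = floor((23 + 23)/1) = 46.
  m_11 = 1*46 - 23 = 23, d_11 = (563 - 23^2)/1 = 34/1 = 34: (m_11, d_11) = (m_1, d_1) = (23, 34), so from here the quotients repeat a_1, ..., a_10; the period length is 10.
So sqrt(563) = [23; (1, 2, 1, 2, 23, 2, 1, 2, 1, 46)] with period length k = 10.
k is even, so the fundamental solution of x^2 - 563y^2 = 1 is (p_{k-1}, q_{k-1}) = (p_9, q_9); compute convergents through index 9.
Convergents (p_i = a_i*p_{i-1} + p_{i-2}, q_i = a_i*q_{i-1} + q_{i-2} with p_{-2}=0, p_{-1}=1, q_{-2}=1, q_{-1}=0):
  i=0: a_0=23, p_0 = 23*1 + 0 = 23, q_0 = 23*0 + 1 = 1.
  i=1: a_1=1, p_1 = 1*23 + 1 = 24, q_1 = 1*1 + 0 = 1.
  i=2: a_2=2, p_2 = 2*24 + 23 = 71, q_2 = 2*1 + 1 = 3.
  i=3: a_3=1, p_3 = 1*71 + 24 = 95, q_3 = 1*3 + 1 = 4.
  i=4: a_4=2, p_4 = 2*95 + 71 = 261, q_4 = 2*4 + 3 = 11.
  i=5: a_5=23, p_5 = 23*261 + 95 = 6098, q_5 = 23*11 + 4 = 257.
  i=6: a_6=2, p_6 = 2*6098 + 261 = 12457, q_6 = 2*257 + 11 = 525.
  i=7: a_7=1, p_7 = 1*12457 + 6098 = 18555, q_7 = 1*525 + 257 = 782.
  i=8: a_8=2, p_8 = 2*18555 + 12457 = 49567, q_8 = 2*782 + 525 = 2089.
  i=9: a_9=1, p_9 = 1*49567 + 18555 = 68122, q_9 = 1*2089 + 782 = 2871.
Check: 68122^2 - 563*2871^2 = 4640606884 - 4640606883 = 1, so (x, y) = (68122, 2871) solves the equation, and by the theorem it is the least positive solution.

(x, y) = (68122, 2871)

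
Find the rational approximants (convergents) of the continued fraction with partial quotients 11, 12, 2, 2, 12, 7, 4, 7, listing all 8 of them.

Using the convergent recurrence p_i = a_i*p_{i-1} + p_{i-2}, q_i = a_i*q_{i-1} + q_{i-2} with p_{-2}=0, p_{-1}=1, q_{-2}=1, q_{-1}=0:
  i=0: a_0=11, p_0 = 11*1 + 0 = 11, q_0 = 11*0 + 1 = 1.
  i=1: a_1=12, p_1 = 12*11 + 1 = 133, q_1 = 12*1 + 0 = 12.
  i=2: a_2=2, p_2 = 2*133 + 11 = 277, q_2 = 2*12 + 1 = 25.
  i=3: a_3=2, p_3 = 2*277 + 133 = 687, q_3 = 2*25 + 12 = 62.
  i=4: a_4=12, p_4 = 12*687 + 277 = 8521, q_4 = 12*62 + 25 = 769.
  i=5: a_5=7, p_5 = 7*8521 + 687 = 60334, q_5 = 7*769 + 62 = 5445.
  i=6: a_6=4, p_6 = 4*60334 + 8521 = 249857, q_6 = 4*5445 + 769 = 22549.
  i=7: a_7=7, p_7 = 7*249857 + 60334 = 1809333, q_7 = 7*22549 + 5445 = 163288.

11/1, 133/12, 277/25, 687/62, 8521/769, 60334/5445, 249857/22549, 1809333/163288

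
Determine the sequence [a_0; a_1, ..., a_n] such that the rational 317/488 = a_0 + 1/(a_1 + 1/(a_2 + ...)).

[0; 1, 1, 1, 5, 1, 5, 4]

Run the Euclidean algorithm on 317 and 488; the successive quotients are the partial quotients a_0, a_1, ... (each step inverts the fractional part left over by the previous one):
  317 = 0*488 + 317, so a_0 = 0.
  488 = 1*317 + 171, so a_1 = 1.
  317 = 1*171 + 146, so a_2 = 1.
  171 = 1*146 + 25, so a_3 = 1.
  146 = 5*25 + 21, so a_4 = 5.
  25 = 1*21 + 4, so a_5 = 1.
  21 = 5*4 + 1, so a_6 = 5.
  4 = 4*1 + 0, so a_7 = 4.
The remainder reaches 0 after 8 divisions, so the expansion has 8 partial quotients, read off in order.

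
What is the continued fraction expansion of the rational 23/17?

Run the Euclidean algorithm on 23 and 17; the successive quotients are the partial quotients a_0, a_1, ... (each step inverts the fractional part left over by the previous one):
  23 = 1*17 + 6, so a_0 = 1.
  17 = 2*6 + 5, so a_1 = 2.
  6 = 1*5 + 1, so a_2 = 1.
  5 = 5*1 + 0, so a_3 = 5.
The remainder reaches 0 after 4 divisions, so the expansion has 4 partial quotients, read off in order.

[1; 2, 1, 5]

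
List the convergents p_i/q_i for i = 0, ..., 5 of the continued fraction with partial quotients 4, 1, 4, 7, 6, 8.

4/1, 5/1, 24/5, 173/36, 1062/221, 8669/1804

Using the convergent recurrence p_i = a_i*p_{i-1} + p_{i-2}, q_i = a_i*q_{i-1} + q_{i-2} with p_{-2}=0, p_{-1}=1, q_{-2}=1, q_{-1}=0:
  i=0: a_0=4, p_0 = 4*1 + 0 = 4, q_0 = 4*0 + 1 = 1.
  i=1: a_1=1, p_1 = 1*4 + 1 = 5, q_1 = 1*1 + 0 = 1.
  i=2: a_2=4, p_2 = 4*5 + 4 = 24, q_2 = 4*1 + 1 = 5.
  i=3: a_3=7, p_3 = 7*24 + 5 = 173, q_3 = 7*5 + 1 = 36.
  i=4: a_4=6, p_4 = 6*173 + 24 = 1062, q_4 = 6*36 + 5 = 221.
  i=5: a_5=8, p_5 = 8*1062 + 173 = 8669, q_5 = 8*221 + 36 = 1804.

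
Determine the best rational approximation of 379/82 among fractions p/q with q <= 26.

97/21

Expand x = 379/82 as a continued fraction with the Euclidean algorithm:
  379 = 4*82 + 51, so a_0 = 4.
  82 = 1*51 + 31, so a_1 = 1.
  51 = 1*31 + 20, so a_2 = 1.
  31 = 1*20 + 11, so a_3 = 1.
  20 = 1*11 + 9, so a_4 = 1.
  11 = 1*9 + 2, so a_5 = 1.
  9 = 4*2 + 1, so a_6 = 4.
  2 = 2*1 + 0, so a_7 = 2.
so x = [4; 1, 1, 1, 1, 1, 4, 2].
Convergents (p_i = a_i*p_{i-1} + p_{i-2}, q_i = a_i*q_{i-1} + q_{i-2} with p_{-2}=0, p_{-1}=1, q_{-2}=1, q_{-1}=0), until the denominator exceeds 26:
  i=0: a_0=4, p_0 = 4*1 + 0 = 4, q_0 = 4*0 + 1 = 1.
  i=1: a_1=1, p_1 = 1*4 + 1 = 5, q_1 = 1*1 + 0 = 1.
  i=2: a_2=1, p_2 = 1*5 + 4 = 9, q_2 = 1*1 + 1 = 2.
  i=3: a_3=1, p_3 = 1*9 + 5 = 14, q_3 = 1*2 + 1 = 3.
  i=4: a_4=1, p_4 = 1*14 + 9 = 23, q_4 = 1*3 + 2 = 5.
  i=5: a_5=1, p_5 = 1*23 + 14 = 37, q_5 = 1*5 + 3 = 8.
  i=6: a_6=4, p_6 = 4*37 + 23 = 171, q_6 = 4*8 + 5 = 37.
q_6 = 37 > 26, so the last convergent with denominator <= 26 is p_5/q_5 = 37/8.
The closest fraction with denominator <= 26 is either p_5/q_5 or the intermediate fraction (k*p_5 + p_4)/(k*q_5 + q_4) with the largest k >= 1 whose denominator stays <= 26; these approach x as k grows, and every other convergent or intermediate fraction in range is farther away.
Largest k: floor((26 - q_4)/q_5) = floor((26 - 5)/8) = 2.
That gives (2*37 + 23)/(2*8 + 5) = 97/21.
Compare the errors: |x - 37/8| = |379*8 - 37*82|/(82*8) = 2/656, and |x - 97/21| = |379*21 - 97*82|/(82*21) = 5/1722.
Cross-multiplying, 5*656 = 3280 < 3444 = 2*1722, so 5/1722 is smaller: the intermediate fraction 97/21 is closer to x than 37/8.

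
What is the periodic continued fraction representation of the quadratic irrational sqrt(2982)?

[54; (1, 1, 1, 1, 4, 1, 1, 1, 1, 108)]

Write x_i = (sqrt(2982) + m_i)/d_i with (m_0, d_0) = (0, 1). a_0 = floor(sqrt(2982)) = 54, since 54^2 = 2916 <= 2982 < 3025 = 55^2.
Iterate m_{i+1} = d_i*a_i - m_i, d_{i+1} = (2982 - m_{i+1}^2)/d_i, a_{i+1} = floor((a_0 + m_{i+1})/d_{i+1}):
  m_1 = 1*54 - 0 = 54, d_1 = (2982 - 54^2)/1 = 66/1 = 66, a_1 = floor((54 + 54)/66) = 1.
  m_2 = 66*1 - 54 = 12, d_2 = (2982 - 12^2)/66 = 2838/66 = 43, a_2 = floor((54 + 12)/43) = 1.
  m_3 = 43*1 - 12 = 31, d_3 = (2982 - 31^2)/43 = 2021/43 = 47, a_3 = floor((54 + 31)/47) = 1.
  m_4 = 47*1 - 31 = 16, d_4 = (2982 - 16^2)/47 = 2726/47 = 58, a_4 = floor((54 + 16)/58) = 1.
  m_5 = 58*1 - 16 = 42, d_5 = (2982 - 42^2)/58 = 1218/58 = 21, a_5 = floor((54 + 42)/21) = 4.
  m_6 = 21*4 - 42 = 42, d_6 = (2982 - 42^2)/21 = 1218/21 = 58, a_6 = floor((54 + 42)/58) = 1.
  m_7 = 58*1 - 42 = 16, d_7 = (2982 - 16^2)/58 = 2726/58 = 47, a_7 = floor((54 + 16)/47) = 1.
  m_8 = 47*1 - 16 = 31, d_8 = (2982 - 31^2)/47 = 2021/47 = 43, a_8 = floor((54 + 31)/43) = 1.
  m_9 = 43*1 - 31 = 12, d_9 = (2982 - 12^2)/43 = 2838/43 = 66, a_9 = floor((54 + 12)/66) = 1.
  m_10 = 66*1 - 12 = 54, d_10 = (2982 - 54^2)/66 = 66/66 = 1, a_10 = floor((54 + 54)/1) = 108.
  m_11 = 1*108 - 54 = 54, d_11 = (2982 - 54^2)/1 = 66/1 = 66: (m_11, d_11) = (m_1, d_1) = (54, 66), so from here the quotients repeat a_1, ..., a_10; the period length is 10.
Hence the expansion of sqrt(2982) is a_0 = 54 followed by the repeating block 1, 1, 1, 1, 4, 1, 1, 1, 1, 108 (period 10).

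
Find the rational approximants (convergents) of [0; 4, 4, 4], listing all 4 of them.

0/1, 1/4, 4/17, 17/72

Using the convergent recurrence p_i = a_i*p_{i-1} + p_{i-2}, q_i = a_i*q_{i-1} + q_{i-2} with p_{-2}=0, p_{-1}=1, q_{-2}=1, q_{-1}=0:
  i=0: a_0=0, p_0 = 0*1 + 0 = 0, q_0 = 0*0 + 1 = 1.
  i=1: a_1=4, p_1 = 4*0 + 1 = 1, q_1 = 4*1 + 0 = 4.
  i=2: a_2=4, p_2 = 4*1 + 0 = 4, q_2 = 4*4 + 1 = 17.
  i=3: a_3=4, p_3 = 4*4 + 1 = 17, q_3 = 4*17 + 4 = 72.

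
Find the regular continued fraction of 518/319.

Run the Euclidean algorithm on 518 and 319; the successive quotients are the partial quotients a_0, a_1, ... (each step inverts the fractional part left over by the previous one):
  518 = 1*319 + 199, so a_0 = 1.
  319 = 1*199 + 120, so a_1 = 1.
  199 = 1*120 + 79, so a_2 = 1.
  120 = 1*79 + 41, so a_3 = 1.
  79 = 1*41 + 38, so a_4 = 1.
  41 = 1*38 + 3, so a_5 = 1.
  38 = 12*3 + 2, so a_6 = 12.
  3 = 1*2 + 1, so a_7 = 1.
  2 = 2*1 + 0, so a_8 = 2.
The remainder reaches 0 after 9 divisions, so the expansion has 9 partial quotients, read off in order.

[1; 1, 1, 1, 1, 1, 12, 1, 2]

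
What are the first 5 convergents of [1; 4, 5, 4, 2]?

Using the convergent recurrence p_i = a_i*p_{i-1} + p_{i-2}, q_i = a_i*q_{i-1} + q_{i-2} with p_{-2}=0, p_{-1}=1, q_{-2}=1, q_{-1}=0:
  i=0: a_0=1, p_0 = 1*1 + 0 = 1, q_0 = 1*0 + 1 = 1.
  i=1: a_1=4, p_1 = 4*1 + 1 = 5, q_1 = 4*1 + 0 = 4.
  i=2: a_2=5, p_2 = 5*5 + 1 = 26, q_2 = 5*4 + 1 = 21.
  i=3: a_3=4, p_3 = 4*26 + 5 = 109, q_3 = 4*21 + 4 = 88.
  i=4: a_4=2, p_4 = 2*109 + 26 = 244, q_4 = 2*88 + 21 = 197.

1/1, 5/4, 26/21, 109/88, 244/197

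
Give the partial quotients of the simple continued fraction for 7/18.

[0; 2, 1, 1, 3]

Run the Euclidean algorithm on 7 and 18; the successive quotients are the partial quotients a_0, a_1, ... (each step inverts the fractional part left over by the previous one):
  7 = 0*18 + 7, so a_0 = 0.
  18 = 2*7 + 4, so a_1 = 2.
  7 = 1*4 + 3, so a_2 = 1.
  4 = 1*3 + 1, so a_3 = 1.
  3 = 3*1 + 0, so a_4 = 3.
The remainder reaches 0 after 5 divisions, so the expansion has 5 partial quotients, read off in order.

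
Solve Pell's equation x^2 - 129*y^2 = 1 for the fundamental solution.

First expand sqrt(129) as a continued fraction. With x_i = (sqrt(129) + m_i)/d_i and (m_0, d_0) = (0, 1): a_0 = floor(sqrt(129)) = 11, since 11^2 = 121 <= 129 < 144 = 12^2.
Iterate m_{i+1} = d_i*a_i - m_i, d_{i+1} = (129 - m_{i+1}^2)/d_i, a_{i+1} = floor((a_0 + m_{i+1})/d_{i+1}):
  m_1 = 1*11 - 0 = 11, d_1 = (129 - 11^2)/1 = 8/1 = 8, a_1 = floor((11 + 11)/8) = 2.
  m_2 = 8*2 - 11 = 5, d_2 = (129 - 5^2)/8 = 104/8 = 13, a_2 = floor((11 + 5)/13) = 1.
  m_3 = 13*1 - 5 = 8, d_3 = (129 - 8^2)/13 = 65/13 = 5, a_3 = floor((11 + 8)/5) = 3.
  m_4 = 5*3 - 8 = 7, d_4 = (129 - 7^2)/5 = 80/5 = 16, a_4 = floor((11 + 7)/16) = 1.
  m_5 = 16*1 - 7 = 9, d_5 = (129 - 9^2)/16 = 48/16 = 3, a_5 = floor((11 + 9)/3) = 6.
  m_6 = 3*6 - 9 = 9, d_6 = (129 - 9^2)/3 = 48/3 = 16, a_6 = floor((11 + 9)/16) = 1.
  m_7 = 16*1 - 9 = 7, d_7 = (129 - 7^2)/16 = 80/16 = 5, a_7 = floor((11 + 7)/5) = 3.
  m_8 = 5*3 - 7 = 8, d_8 = (129 - 8^2)/5 = 65/5 = 13, a_8 = floor((11 + 8)/13) = 1.
  m_9 = 13*1 - 8 = 5, d_9 = (129 - 5^2)/13 = 104/13 = 8, a_9 = floor((11 + 5)/8) = 2.
  m_10 = 8*2 - 5 = 11, d_10 = (129 - 11^2)/8 = 8/8 = 1, a_10 = floor((11 + 11)/1) = 22.
  m_11 = 1*22 - 11 = 11, d_11 = (129 - 11^2)/1 = 8/1 = 8: (m_11, d_11) = (m_1, d_1) = (11, 8), so from here the quotients repeat a_1, ..., a_10; the period length is 10.
So sqrt(129) = [11; (2, 1, 3, 1, 6, 1, 3, 1, 2, 22)] with period length k = 10.
k is even, so the fundamental solution of x^2 - 129y^2 = 1 is (p_{k-1}, q_{k-1}) = (p_9, q_9); compute convergents through index 9.
Convergents (p_i = a_i*p_{i-1} + p_{i-2}, q_i = a_i*q_{i-1} + q_{i-2} with p_{-2}=0, p_{-1}=1, q_{-2}=1, q_{-1}=0):
  i=0: a_0=11, p_0 = 11*1 + 0 = 11, q_0 = 11*0 + 1 = 1.
  i=1: a_1=2, p_1 = 2*11 + 1 = 23, q_1 = 2*1 + 0 = 2.
  i=2: a_2=1, p_2 = 1*23 + 11 = 34, q_2 = 1*2 + 1 = 3.
  i=3: a_3=3, p_3 = 3*34 + 23 = 125, q_3 = 3*3 + 2 = 11.
  i=4: a_4=1, p_4 = 1*125 + 34 = 159, q_4 = 1*11 + 3 = 14.
  i=5: a_5=6, p_5 = 6*159 + 125 = 1079, q_5 = 6*14 + 11 = 95.
  i=6: a_6=1, p_6 = 1*1079 + 159 = 1238, q_6 = 1*95 + 14 = 109.
  i=7: a_7=3, p_7 = 3*1238 + 1079 = 4793, q_7 = 3*109 + 95 = 422.
  i=8: a_8=1, p_8 = 1*4793 + 1238 = 6031, q_8 = 1*422 + 109 = 531.
  i=9: a_9=2, p_9 = 2*6031 + 4793 = 16855, q_9 = 2*531 + 422 = 1484.
Check: 16855^2 - 129*1484^2 = 284091025 - 284091024 = 1, so (x, y) = (16855, 1484) solves the equation, and by the theorem it is the least positive solution.

(x, y) = (16855, 1484)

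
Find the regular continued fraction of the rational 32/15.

[2; 7, 2]

Run the Euclidean algorithm on 32 and 15; the successive quotients are the partial quotients a_0, a_1, ... (each step inverts the fractional part left over by the previous one):
  32 = 2*15 + 2, so a_0 = 2.
  15 = 7*2 + 1, so a_1 = 7.
  2 = 2*1 + 0, so a_2 = 2.
The remainder reaches 0 after 3 divisions, so the expansion has 3 partial quotients, read off in order.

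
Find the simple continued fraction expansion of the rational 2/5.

Run the Euclidean algorithm on 2 and 5; the successive quotients are the partial quotients a_0, a_1, ... (each step inverts the fractional part left over by the previous one):
  2 = 0*5 + 2, so a_0 = 0.
  5 = 2*2 + 1, so a_1 = 2.
  2 = 2*1 + 0, so a_2 = 2.
The remainder reaches 0 after 3 divisions, so the expansion has 3 partial quotients, read off in order.

[0; 2, 2]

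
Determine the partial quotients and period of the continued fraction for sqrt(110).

[10; (2, 20)]

Write x_i = (sqrt(110) + m_i)/d_i with (m_0, d_0) = (0, 1). a_0 = floor(sqrt(110)) = 10, since 10^2 = 100 <= 110 < 121 = 11^2.
Iterate m_{i+1} = d_i*a_i - m_i, d_{i+1} = (110 - m_{i+1}^2)/d_i, a_{i+1} = floor((a_0 + m_{i+1})/d_{i+1}):
  m_1 = 1*10 - 0 = 10, d_1 = (110 - 10^2)/1 = 10/1 = 10, a_1 = floor((10 + 10)/10) = 2.
  m_2 = 10*2 - 10 = 10, d_2 = (110 - 10^2)/10 = 10/10 = 1, a_2 = floor((10 + 10)/1) = 20.
  m_3 = 1*20 - 10 = 10, d_3 = (110 - 10^2)/1 = 10/1 = 10: (m_3, d_3) = (m_1, d_1) = (10, 10), so from here the quotients repeat a_1, a_2; the period length is 2.
Hence the expansion of sqrt(110) is a_0 = 10 followed by the repeating block 2, 20 (period 2).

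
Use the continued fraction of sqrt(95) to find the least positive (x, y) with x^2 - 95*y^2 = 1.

(x, y) = (39, 4)

First expand sqrt(95) as a continued fraction. With x_i = (sqrt(95) + m_i)/d_i and (m_0, d_0) = (0, 1): a_0 = floor(sqrt(95)) = 9, since 9^2 = 81 <= 95 < 100 = 10^2.
Iterate m_{i+1} = d_i*a_i - m_i, d_{i+1} = (95 - m_{i+1}^2)/d_i, a_{i+1} = floor((a_0 + m_{i+1})/d_{i+1}):
  m_1 = 1*9 - 0 = 9, d_1 = (95 - 9^2)/1 = 14/1 = 14, a_1 = floor((9 + 9)/14) = 1.
  m_2 = 14*1 - 9 = 5, d_2 = (95 - 5^2)/14 = 70/14 = 5, a_2 = floor((9 + 5)/5) = 2.
  m_3 = 5*2 - 5 = 5, d_3 = (95 - 5^2)/5 = 70/5 = 14, a_3 = floor((9 + 5)/14) = 1.
  m_4 = 14*1 - 5 = 9, d_4 = (95 - 9^2)/14 = 14/14 = 1, a_4 = floor((9 + 9)/1) = 18.
  m_5 = 1*18 - 9 = 9, d_5 = (95 - 9^2)/1 = 14/1 = 14: (m_5, d_5) = (m_1, d_1) = (9, 14), so from here the quotients repeat a_1, ..., a_4; the period length is 4.
So sqrt(95) = [9; (1, 2, 1, 18)] with period length k = 4.
k is even, so the fundamental solution of x^2 - 95y^2 = 1 is (p_{k-1}, q_{k-1}) = (p_3, q_3); compute convergents through index 3.
Convergents (p_i = a_i*p_{i-1} + p_{i-2}, q_i = a_i*q_{i-1} + q_{i-2} with p_{-2}=0, p_{-1}=1, q_{-2}=1, q_{-1}=0):
  i=0: a_0=9, p_0 = 9*1 + 0 = 9, q_0 = 9*0 + 1 = 1.
  i=1: a_1=1, p_1 = 1*9 + 1 = 10, q_1 = 1*1 + 0 = 1.
  i=2: a_2=2, p_2 = 2*10 + 9 = 29, q_2 = 2*1 + 1 = 3.
  i=3: a_3=1, p_3 = 1*29 + 10 = 39, q_3 = 1*3 + 1 = 4.
Check: 39^2 - 95*4^2 = 1521 - 1520 = 1, so (x, y) = (39, 4) solves the equation, and by the theorem it is the least positive solution.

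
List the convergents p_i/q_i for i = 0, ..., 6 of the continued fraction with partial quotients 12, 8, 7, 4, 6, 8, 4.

Using the convergent recurrence p_i = a_i*p_{i-1} + p_{i-2}, q_i = a_i*q_{i-1} + q_{i-2} with p_{-2}=0, p_{-1}=1, q_{-2}=1, q_{-1}=0:
  i=0: a_0=12, p_0 = 12*1 + 0 = 12, q_0 = 12*0 + 1 = 1.
  i=1: a_1=8, p_1 = 8*12 + 1 = 97, q_1 = 8*1 + 0 = 8.
  i=2: a_2=7, p_2 = 7*97 + 12 = 691, q_2 = 7*8 + 1 = 57.
  i=3: a_3=4, p_3 = 4*691 + 97 = 2861, q_3 = 4*57 + 8 = 236.
  i=4: a_4=6, p_4 = 6*2861 + 691 = 17857, q_4 = 6*236 + 57 = 1473.
  i=5: a_5=8, p_5 = 8*17857 + 2861 = 145717, q_5 = 8*1473 + 236 = 12020.
  i=6: a_6=4, p_6 = 4*145717 + 17857 = 600725, q_6 = 4*12020 + 1473 = 49553.

12/1, 97/8, 691/57, 2861/236, 17857/1473, 145717/12020, 600725/49553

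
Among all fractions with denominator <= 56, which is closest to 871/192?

186/41

Expand x = 871/192 as a continued fraction with the Euclidean algorithm:
  871 = 4*192 + 103, so a_0 = 4.
  192 = 1*103 + 89, so a_1 = 1.
  103 = 1*89 + 14, so a_2 = 1.
  89 = 6*14 + 5, so a_3 = 6.
  14 = 2*5 + 4, so a_4 = 2.
  5 = 1*4 + 1, so a_5 = 1.
  4 = 4*1 + 0, so a_6 = 4.
so x = [4; 1, 1, 6, 2, 1, 4].
Convergents (p_i = a_i*p_{i-1} + p_{i-2}, q_i = a_i*q_{i-1} + q_{i-2} with p_{-2}=0, p_{-1}=1, q_{-2}=1, q_{-1}=0), until the denominator exceeds 56:
  i=0: a_0=4, p_0 = 4*1 + 0 = 4, q_0 = 4*0 + 1 = 1.
  i=1: a_1=1, p_1 = 1*4 + 1 = 5, q_1 = 1*1 + 0 = 1.
  i=2: a_2=1, p_2 = 1*5 + 4 = 9, q_2 = 1*1 + 1 = 2.
  i=3: a_3=6, p_3 = 6*9 + 5 = 59, q_3 = 6*2 + 1 = 13.
  i=4: a_4=2, p_4 = 2*59 + 9 = 127, q_4 = 2*13 + 2 = 28.
  i=5: a_5=1, p_5 = 1*127 + 59 = 186, q_5 = 1*28 + 13 = 41.
  i=6: a_6=4, p_6 = 4*186 + 127 = 871, q_6 = 4*41 + 28 = 192.
q_6 = 192 > 56, so the last convergent with denominator <= 56 is p_5/q_5 = 186/41.
The closest fraction with denominator <= 56 is either p_5/q_5 or the intermediate fraction (k*p_5 + p_4)/(k*q_5 + q_4) with the largest k >= 1 whose denominator stays <= 56; these approach x as k grows, and every other convergent or intermediate fraction in range is farther away.
Largest k: floor((56 - q_4)/q_5) = floor((56 - 28)/41) = 0.
Since k = 0, no intermediate fraction beyond p_5/q_5 has denominator <= 56, so the convergent 186/41 is the closest (its error is |871*41 - 186*192|/(192*41) = 1/7872).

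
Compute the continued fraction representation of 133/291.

[0; 2, 5, 3, 8]

Run the Euclidean algorithm on 133 and 291; the successive quotients are the partial quotients a_0, a_1, ... (each step inverts the fractional part left over by the previous one):
  133 = 0*291 + 133, so a_0 = 0.
  291 = 2*133 + 25, so a_1 = 2.
  133 = 5*25 + 8, so a_2 = 5.
  25 = 3*8 + 1, so a_3 = 3.
  8 = 8*1 + 0, so a_4 = 8.
The remainder reaches 0 after 5 divisions, so the expansion has 5 partial quotients, read off in order.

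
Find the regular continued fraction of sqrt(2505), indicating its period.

Write x_i = (sqrt(2505) + m_i)/d_i with (m_0, d_0) = (0, 1). a_0 = floor(sqrt(2505)) = 50, since 50^2 = 2500 <= 2505 < 2601 = 51^2.
Iterate m_{i+1} = d_i*a_i - m_i, d_{i+1} = (2505 - m_{i+1}^2)/d_i, a_{i+1} = floor((a_0 + m_{i+1})/d_{i+1}):
  m_1 = 1*50 - 0 = 50, d_1 = (2505 - 50^2)/1 = 5/1 = 5, a_1 = floor((50 + 50)/5) = 20.
  m_2 = 5*20 - 50 = 50, d_2 = (2505 - 50^2)/5 = 5/5 = 1, a_2 = floor((50 + 50)/1) = 100.
  m_3 = 1*100 - 50 = 50, d_3 = (2505 - 50^2)/1 = 5/1 = 5: (m_3, d_3) = (m_1, d_1) = (50, 5), so from here the quotients repeat a_1, a_2; the period length is 2.
Hence the expansion of sqrt(2505) is a_0 = 50 followed by the repeating block 20, 100 (period 2).

[50; (20, 100)]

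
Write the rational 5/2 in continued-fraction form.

[2; 2]

Run the Euclidean algorithm on 5 and 2; the successive quotients are the partial quotients a_0, a_1, ... (each step inverts the fractional part left over by the previous one):
  5 = 2*2 + 1, so a_0 = 2.
  2 = 2*1 + 0, so a_1 = 2.
The remainder reaches 0 after 2 divisions, so the expansion has 2 partial quotients, read off in order.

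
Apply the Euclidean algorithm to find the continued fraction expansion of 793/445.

Run the Euclidean algorithm on 793 and 445; the successive quotients are the partial quotients a_0, a_1, ... (each step inverts the fractional part left over by the previous one):
  793 = 1*445 + 348, so a_0 = 1.
  445 = 1*348 + 97, so a_1 = 1.
  348 = 3*97 + 57, so a_2 = 3.
  97 = 1*57 + 40, so a_3 = 1.
  57 = 1*40 + 17, so a_4 = 1.
  40 = 2*17 + 6, so a_5 = 2.
  17 = 2*6 + 5, so a_6 = 2.
  6 = 1*5 + 1, so a_7 = 1.
  5 = 5*1 + 0, so a_8 = 5.
The remainder reaches 0 after 9 divisions, so the expansion has 9 partial quotients, read off in order.

[1; 1, 3, 1, 1, 2, 2, 1, 5]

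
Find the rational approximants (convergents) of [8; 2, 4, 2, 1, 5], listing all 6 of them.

8/1, 17/2, 76/9, 169/20, 245/29, 1394/165

Using the convergent recurrence p_i = a_i*p_{i-1} + p_{i-2}, q_i = a_i*q_{i-1} + q_{i-2} with p_{-2}=0, p_{-1}=1, q_{-2}=1, q_{-1}=0:
  i=0: a_0=8, p_0 = 8*1 + 0 = 8, q_0 = 8*0 + 1 = 1.
  i=1: a_1=2, p_1 = 2*8 + 1 = 17, q_1 = 2*1 + 0 = 2.
  i=2: a_2=4, p_2 = 4*17 + 8 = 76, q_2 = 4*2 + 1 = 9.
  i=3: a_3=2, p_3 = 2*76 + 17 = 169, q_3 = 2*9 + 2 = 20.
  i=4: a_4=1, p_4 = 1*169 + 76 = 245, q_4 = 1*20 + 9 = 29.
  i=5: a_5=5, p_5 = 5*245 + 169 = 1394, q_5 = 5*29 + 20 = 165.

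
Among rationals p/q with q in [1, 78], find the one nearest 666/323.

134/65

Expand x = 666/323 as a continued fraction with the Euclidean algorithm:
  666 = 2*323 + 20, so a_0 = 2.
  323 = 16*20 + 3, so a_1 = 16.
  20 = 6*3 + 2, so a_2 = 6.
  3 = 1*2 + 1, so a_3 = 1.
  2 = 2*1 + 0, so a_4 = 2.
so x = [2; 16, 6, 1, 2].
Convergents (p_i = a_i*p_{i-1} + p_{i-2}, q_i = a_i*q_{i-1} + q_{i-2} with p_{-2}=0, p_{-1}=1, q_{-2}=1, q_{-1}=0), until the denominator exceeds 78:
  i=0: a_0=2, p_0 = 2*1 + 0 = 2, q_0 = 2*0 + 1 = 1.
  i=1: a_1=16, p_1 = 16*2 + 1 = 33, q_1 = 16*1 + 0 = 16.
  i=2: a_2=6, p_2 = 6*33 + 2 = 200, q_2 = 6*16 + 1 = 97.
q_2 = 97 > 78, so the last convergent with denominator <= 78 is p_1/q_1 = 33/16.
The closest fraction with denominator <= 78 is either p_1/q_1 or the intermediate fraction (k*p_1 + p_0)/(k*q_1 + q_0) with the largest k >= 1 whose denominator stays <= 78; these approach x as k grows, and every other convergent or intermediate fraction in range is farther away.
Largest k: floor((78 - q_0)/q_1) = floor((78 - 1)/16) = 4.
That gives (4*33 + 2)/(4*16 + 1) = 134/65.
Compare the errors: |x - 33/16| = |666*16 - 33*323|/(323*16) = 3/5168, and |x - 134/65| = |666*65 - 134*323|/(323*65) = 8/20995.
Cross-multiplying, 8*5168 = 41344 < 62985 = 3*20995, so 8/20995 is smaller: the intermediate fraction 134/65 is closer to x than 33/16.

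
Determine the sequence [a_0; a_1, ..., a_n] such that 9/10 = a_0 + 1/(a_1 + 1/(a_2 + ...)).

[0; 1, 9]

Run the Euclidean algorithm on 9 and 10; the successive quotients are the partial quotients a_0, a_1, ... (each step inverts the fractional part left over by the previous one):
  9 = 0*10 + 9, so a_0 = 0.
  10 = 1*9 + 1, so a_1 = 1.
  9 = 9*1 + 0, so a_2 = 9.
The remainder reaches 0 after 3 divisions, so the expansion has 3 partial quotients, read off in order.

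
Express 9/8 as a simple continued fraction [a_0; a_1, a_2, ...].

[1; 8]

Run the Euclidean algorithm on 9 and 8; the successive quotients are the partial quotients a_0, a_1, ... (each step inverts the fractional part left over by the previous one):
  9 = 1*8 + 1, so a_0 = 1.
  8 = 8*1 + 0, so a_1 = 8.
The remainder reaches 0 after 2 divisions, so the expansion has 2 partial quotients, read off in order.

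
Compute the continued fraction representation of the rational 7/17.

[0; 2, 2, 3]

Run the Euclidean algorithm on 7 and 17; the successive quotients are the partial quotients a_0, a_1, ... (each step inverts the fractional part left over by the previous one):
  7 = 0*17 + 7, so a_0 = 0.
  17 = 2*7 + 3, so a_1 = 2.
  7 = 2*3 + 1, so a_2 = 2.
  3 = 3*1 + 0, so a_3 = 3.
The remainder reaches 0 after 4 divisions, so the expansion has 4 partial quotients, read off in order.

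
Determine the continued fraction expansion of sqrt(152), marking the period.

Write x_i = (sqrt(152) + m_i)/d_i with (m_0, d_0) = (0, 1). a_0 = floor(sqrt(152)) = 12, since 12^2 = 144 <= 152 < 169 = 13^2.
Iterate m_{i+1} = d_i*a_i - m_i, d_{i+1} = (152 - m_{i+1}^2)/d_i, a_{i+1} = floor((a_0 + m_{i+1})/d_{i+1}):
  m_1 = 1*12 - 0 = 12, d_1 = (152 - 12^2)/1 = 8/1 = 8, a_1 = floor((12 + 12)/8) = 3.
  m_2 = 8*3 - 12 = 12, d_2 = (152 - 12^2)/8 = 8/8 = 1, a_2 = floor((12 + 12)/1) = 24.
  m_3 = 1*24 - 12 = 12, d_3 = (152 - 12^2)/1 = 8/1 = 8: (m_3, d_3) = (m_1, d_1) = (12, 8), so from here the quotients repeat a_1, a_2; the period length is 2.
Hence the expansion of sqrt(152) is a_0 = 12 followed by the repeating block 3, 24 (period 2).

[12; (3, 24)]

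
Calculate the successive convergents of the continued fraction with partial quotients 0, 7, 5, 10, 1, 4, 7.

Using the convergent recurrence p_i = a_i*p_{i-1} + p_{i-2}, q_i = a_i*q_{i-1} + q_{i-2} with p_{-2}=0, p_{-1}=1, q_{-2}=1, q_{-1}=0:
  i=0: a_0=0, p_0 = 0*1 + 0 = 0, q_0 = 0*0 + 1 = 1.
  i=1: a_1=7, p_1 = 7*0 + 1 = 1, q_1 = 7*1 + 0 = 7.
  i=2: a_2=5, p_2 = 5*1 + 0 = 5, q_2 = 5*7 + 1 = 36.
  i=3: a_3=10, p_3 = 10*5 + 1 = 51, q_3 = 10*36 + 7 = 367.
  i=4: a_4=1, p_4 = 1*51 + 5 = 56, q_4 = 1*367 + 36 = 403.
  i=5: a_5=4, p_5 = 4*56 + 51 = 275, q_5 = 4*403 + 367 = 1979.
  i=6: a_6=7, p_6 = 7*275 + 56 = 1981, q_6 = 7*1979 + 403 = 14256.

0/1, 1/7, 5/36, 51/367, 56/403, 275/1979, 1981/14256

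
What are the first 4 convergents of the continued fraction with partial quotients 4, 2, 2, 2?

4/1, 9/2, 22/5, 53/12

Using the convergent recurrence p_i = a_i*p_{i-1} + p_{i-2}, q_i = a_i*q_{i-1} + q_{i-2} with p_{-2}=0, p_{-1}=1, q_{-2}=1, q_{-1}=0:
  i=0: a_0=4, p_0 = 4*1 + 0 = 4, q_0 = 4*0 + 1 = 1.
  i=1: a_1=2, p_1 = 2*4 + 1 = 9, q_1 = 2*1 + 0 = 2.
  i=2: a_2=2, p_2 = 2*9 + 4 = 22, q_2 = 2*2 + 1 = 5.
  i=3: a_3=2, p_3 = 2*22 + 9 = 53, q_3 = 2*5 + 2 = 12.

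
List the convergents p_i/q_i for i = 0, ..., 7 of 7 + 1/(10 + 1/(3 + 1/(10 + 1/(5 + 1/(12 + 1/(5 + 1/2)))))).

Using the convergent recurrence p_i = a_i*p_{i-1} + p_{i-2}, q_i = a_i*q_{i-1} + q_{i-2} with p_{-2}=0, p_{-1}=1, q_{-2}=1, q_{-1}=0:
  i=0: a_0=7, p_0 = 7*1 + 0 = 7, q_0 = 7*0 + 1 = 1.
  i=1: a_1=10, p_1 = 10*7 + 1 = 71, q_1 = 10*1 + 0 = 10.
  i=2: a_2=3, p_2 = 3*71 + 7 = 220, q_2 = 3*10 + 1 = 31.
  i=3: a_3=10, p_3 = 10*220 + 71 = 2271, q_3 = 10*31 + 10 = 320.
  i=4: a_4=5, p_4 = 5*2271 + 220 = 11575, q_4 = 5*320 + 31 = 1631.
  i=5: a_5=12, p_5 = 12*11575 + 2271 = 141171, q_5 = 12*1631 + 320 = 19892.
  i=6: a_6=5, p_6 = 5*141171 + 11575 = 717430, q_6 = 5*19892 + 1631 = 101091.
  i=7: a_7=2, p_7 = 2*717430 + 141171 = 1576031, q_7 = 2*101091 + 19892 = 222074.

7/1, 71/10, 220/31, 2271/320, 11575/1631, 141171/19892, 717430/101091, 1576031/222074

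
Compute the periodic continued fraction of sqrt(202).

Write x_i = (sqrt(202) + m_i)/d_i with (m_0, d_0) = (0, 1). a_0 = floor(sqrt(202)) = 14, since 14^2 = 196 <= 202 < 225 = 15^2.
Iterate m_{i+1} = d_i*a_i - m_i, d_{i+1} = (202 - m_{i+1}^2)/d_i, a_{i+1} = floor((a_0 + m_{i+1})/d_{i+1}):
  m_1 = 1*14 - 0 = 14, d_1 = (202 - 14^2)/1 = 6/1 = 6, a_1 = floor((14 + 14)/6) = 4.
  m_2 = 6*4 - 14 = 10, d_2 = (202 - 10^2)/6 = 102/6 = 17, a_2 = floor((14 + 10)/17) = 1.
  m_3 = 17*1 - 10 = 7, d_3 = (202 - 7^2)/17 = 153/17 = 9, a_3 = floor((14 + 7)/9) = 2.
  m_4 = 9*2 - 7 = 11, d_4 = (202 - 11^2)/9 = 81/9 = 9, a_4 = floor((14 + 11)/9) = 2.
  m_5 = 9*2 - 11 = 7, d_5 = (202 - 7^2)/9 = 153/9 = 17, a_5 = floor((14 + 7)/17) = 1.
  m_6 = 17*1 - 7 = 10, d_6 = (202 - 10^2)/17 = 102/17 = 6, a_6 = floor((14 + 10)/6) = 4.
  m_7 = 6*4 - 10 = 14, d_7 = (202 - 14^2)/6 = 6/6 = 1, a_7 = floor((14 + 14)/1) = 28.
  m_8 = 1*28 - 14 = 14, d_8 = (202 - 14^2)/1 = 6/1 = 6: (m_8, d_8) = (m_1, d_1) = (14, 6), so from here the quotients repeat a_1, ..., a_7; the period length is 7.
Hence the expansion of sqrt(202) is a_0 = 14 followed by the repeating block 4, 1, 2, 2, 1, 4, 28 (period 7).

[14; (4, 1, 2, 2, 1, 4, 28)]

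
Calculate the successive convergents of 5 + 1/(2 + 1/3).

Using the convergent recurrence p_i = a_i*p_{i-1} + p_{i-2}, q_i = a_i*q_{i-1} + q_{i-2} with p_{-2}=0, p_{-1}=1, q_{-2}=1, q_{-1}=0:
  i=0: a_0=5, p_0 = 5*1 + 0 = 5, q_0 = 5*0 + 1 = 1.
  i=1: a_1=2, p_1 = 2*5 + 1 = 11, q_1 = 2*1 + 0 = 2.
  i=2: a_2=3, p_2 = 3*11 + 5 = 38, q_2 = 3*2 + 1 = 7.

5/1, 11/2, 38/7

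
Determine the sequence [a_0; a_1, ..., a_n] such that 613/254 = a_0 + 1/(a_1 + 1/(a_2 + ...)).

Run the Euclidean algorithm on 613 and 254; the successive quotients are the partial quotients a_0, a_1, ... (each step inverts the fractional part left over by the previous one):
  613 = 2*254 + 105, so a_0 = 2.
  254 = 2*105 + 44, so a_1 = 2.
  105 = 2*44 + 17, so a_2 = 2.
  44 = 2*17 + 10, so a_3 = 2.
  17 = 1*10 + 7, so a_4 = 1.
  10 = 1*7 + 3, so a_5 = 1.
  7 = 2*3 + 1, so a_6 = 2.
  3 = 3*1 + 0, so a_7 = 3.
The remainder reaches 0 after 8 divisions, so the expansion has 8 partial quotients, read off in order.

[2; 2, 2, 2, 1, 1, 2, 3]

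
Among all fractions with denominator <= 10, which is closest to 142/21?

27/4

Expand x = 142/21 as a continued fraction with the Euclidean algorithm:
  142 = 6*21 + 16, so a_0 = 6.
  21 = 1*16 + 5, so a_1 = 1.
  16 = 3*5 + 1, so a_2 = 3.
  5 = 5*1 + 0, so a_3 = 5.
so x = [6; 1, 3, 5].
Convergents (p_i = a_i*p_{i-1} + p_{i-2}, q_i = a_i*q_{i-1} + q_{i-2} with p_{-2}=0, p_{-1}=1, q_{-2}=1, q_{-1}=0), until the denominator exceeds 10:
  i=0: a_0=6, p_0 = 6*1 + 0 = 6, q_0 = 6*0 + 1 = 1.
  i=1: a_1=1, p_1 = 1*6 + 1 = 7, q_1 = 1*1 + 0 = 1.
  i=2: a_2=3, p_2 = 3*7 + 6 = 27, q_2 = 3*1 + 1 = 4.
  i=3: a_3=5, p_3 = 5*27 + 7 = 142, q_3 = 5*4 + 1 = 21.
q_3 = 21 > 10, so the last convergent with denominator <= 10 is p_2/q_2 = 27/4.
The closest fraction with denominator <= 10 is either p_2/q_2 or the intermediate fraction (k*p_2 + p_1)/(k*q_2 + q_1) with the largest k >= 1 whose denominator stays <= 10; these approach x as k grows, and every other convergent or intermediate fraction in range is farther away.
Largest k: floor((10 - q_1)/q_2) = floor((10 - 1)/4) = 2.
That gives (2*27 + 7)/(2*4 + 1) = 61/9.
Compare the errors: |x - 27/4| = |142*4 - 27*21|/(21*4) = 1/84, and |x - 61/9| = |142*9 - 61*21|/(21*9) = 3/189.
Cross-multiplying, 1*189 = 189 < 252 = 3*84, so 1/84 is smaller: the convergent 27/4 is closer to x than 61/9.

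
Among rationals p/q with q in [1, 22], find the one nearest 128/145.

Expand x = 128/145 as a continued fraction with the Euclidean algorithm:
  128 = 0*145 + 128, so a_0 = 0.
  145 = 1*128 + 17, so a_1 = 1.
  128 = 7*17 + 9, so a_2 = 7.
  17 = 1*9 + 8, so a_3 = 1.
  9 = 1*8 + 1, so a_4 = 1.
  8 = 8*1 + 0, so a_5 = 8.
so x = [0; 1, 7, 1, 1, 8].
Convergents (p_i = a_i*p_{i-1} + p_{i-2}, q_i = a_i*q_{i-1} + q_{i-2} with p_{-2}=0, p_{-1}=1, q_{-2}=1, q_{-1}=0), until the denominator exceeds 22:
  i=0: a_0=0, p_0 = 0*1 + 0 = 0, q_0 = 0*0 + 1 = 1.
  i=1: a_1=1, p_1 = 1*0 + 1 = 1, q_1 = 1*1 + 0 = 1.
  i=2: a_2=7, p_2 = 7*1 + 0 = 7, q_2 = 7*1 + 1 = 8.
  i=3: a_3=1, p_3 = 1*7 + 1 = 8, q_3 = 1*8 + 1 = 9.
  i=4: a_4=1, p_4 = 1*8 + 7 = 15, q_4 = 1*9 + 8 = 17.
  i=5: a_5=8, p_5 = 8*15 + 8 = 128, q_5 = 8*17 + 9 = 145.
q_5 = 145 > 22, so the last convergent with denominator <= 22 is p_4/q_4 = 15/17.
The closest fraction with denominator <= 22 is either p_4/q_4 or the intermediate fraction (k*p_4 + p_3)/(k*q_4 + q_3) with the largest k >= 1 whose denominator stays <= 22; these approach x as k grows, and every other convergent or intermediate fraction in range is farther away.
Largest k: floor((22 - q_3)/q_4) = floor((22 - 9)/17) = 0.
Since k = 0, no intermediate fraction beyond p_4/q_4 has denominator <= 22, so the convergent 15/17 is the closest (its error is |128*17 - 15*145|/(145*17) = 1/2465).

15/17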